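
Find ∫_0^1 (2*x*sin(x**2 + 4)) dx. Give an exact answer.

Let u = x**2 + 4, so du = 2*x dx. When x = 0, u = 4; when x = 1, u = 5.
The integral becomes ∫ sin(u) du from 4 to 5, with antiderivative -cos(u).
Back in x: F(x) = -cos(x**2 + 4).
Then F(1) - F(0) = (-cos(5)) - (-cos(4)) = cos(4) - cos(5).

cos(4) - cos(5)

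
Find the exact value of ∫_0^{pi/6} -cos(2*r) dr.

-sqrt(3)/4

An antiderivative is F(r) = -sin(2*r)/2.
Then F(pi/6) - F(0) = (-sqrt(3)/4) - (0) = -sqrt(3)/4.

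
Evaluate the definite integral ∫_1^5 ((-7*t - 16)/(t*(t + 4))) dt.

Factor the denominator: t**2 + 4*t = (t + 4)t.
Partial fractions: (-7*t - 16)/(t*(t + 4)) = -3/(t + 4) - 4/t.
An antiderivative is F(t) = -4*log(t) - 3*log(t + 4).
Then F(5) - F(1) = (-6*log(3) - 4*log(5)) - (-3*log(5)) = -6*log(3) - log(5).

-6*log(3) - log(5)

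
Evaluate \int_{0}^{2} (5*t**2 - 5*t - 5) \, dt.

By the power rule, an antiderivative is F(t) = 5*t**3/3 - 5*t**2/2 - 5*t.
Then F(2) - F(0) = (-20/3) - (0) = -20/3.

-20/3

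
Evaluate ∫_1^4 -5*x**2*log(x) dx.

35 - 640*log(2)/3

Integrate by parts once (u = ln x, dv = -5*x**2 dx).
An antiderivative is F(x) = -5*x**3*(3*log(x) - 1)/9.
Then F(4) - F(1) = (320/9 - 640*log(2)/3) - (5/9) = 35 - 640*log(2)/3.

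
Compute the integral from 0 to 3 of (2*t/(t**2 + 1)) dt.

Let u = t**2 + 1, so du = 2*t dt. When t = 0, u = 1; when t = 3, u = 10.
The integral becomes ∫ 1/u du from 1 to 10, with antiderivative log(u).
Back in t: F(t) = log(t**2 + 1).
Then F(3) - F(0) = (log(10)) - (0) = log(10).

log(10)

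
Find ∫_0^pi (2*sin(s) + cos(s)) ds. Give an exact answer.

An antiderivative is F(s) = sin(s) - 2*cos(s).
Then F(pi) - F(0) = (2) - (-2) = 4.

4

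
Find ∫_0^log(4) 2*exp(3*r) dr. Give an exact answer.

Let u = exp(r), so du = exp(r) dr. When r = 0, u = 1; when r = log(4), u = 4.
The integral becomes 2·∫ u**2 du from 1 to 4, with antiderivative 2*u**3/3.
Back in r: F(r) = 2*exp(3*r)/3.
Then F(log(4)) - F(0) = (128/3) - (2/3) = 42.

42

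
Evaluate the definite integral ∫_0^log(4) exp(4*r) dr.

255/4

Let u = exp(r), so du = exp(r) dr. When r = 0, u = 1; when r = log(4), u = 4.
The integral becomes ∫ u**3 du from 1 to 4, with antiderivative u**4/4.
Back in r: F(r) = exp(4*r)/4.
Then F(log(4)) - F(0) = (64) - (1/4) = 255/4.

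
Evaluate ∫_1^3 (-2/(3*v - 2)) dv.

-2*log(7)/3

An antiderivative is F(v) = -2*log(3*v - 2)/3.
Then F(3) - F(1) = (-2*log(7)/3) - (0) = -2*log(7)/3.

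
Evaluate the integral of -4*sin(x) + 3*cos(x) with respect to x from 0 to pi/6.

-5/2 + 2*sqrt(3)

An antiderivative is F(x) = 3*sin(x) + 4*cos(x).
Then F(pi/6) - F(0) = (3/2 + 2*sqrt(3)) - (4) = -5/2 + 2*sqrt(3).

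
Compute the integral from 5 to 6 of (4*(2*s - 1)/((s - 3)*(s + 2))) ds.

Factor the denominator: s**2 - s - 6 = (s + 2)(s - 3).
Partial fractions: 4*(2*s - 1)/((s - 3)*(s + 2)) = 4/(s + 2) + 4/(s - 3).
An antiderivative is F(s) = 4*log(s - 3) + 4*log(s + 2).
Then F(6) - F(5) = (4*log(3) + 12*log(2)) - (4*log(2) + 4*log(7)) = -4*log(7) + 4*log(3) + 8*log(2).

-4*log(7) + 4*log(3) + 8*log(2)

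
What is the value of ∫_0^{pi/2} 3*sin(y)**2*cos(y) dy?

Let u = sin(y), so du = cos(y) dy. When y = 0, u = 0; when y = pi/2, u = 1.
The integral becomes 3·∫ u**2 du from 0 to 1, with antiderivative u**3.
Back in y: F(y) = sin(y)**3.
Then F(pi/2) - F(0) = (1) - (0) = 1.

1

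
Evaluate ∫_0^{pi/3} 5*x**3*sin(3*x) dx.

Integrate by parts 3 times (u = x^3, dv = 5*sin(3*x) dx).
An antiderivative is F(x) = -5*x**3*cos(3*x)/3 + 5*x**2*sin(3*x)/3 + 10*x*cos(3*x)/9 - 10*sin(3*x)/27.
Then F(pi/3) - F(0) = (5*pi*(-6 + pi**2)/81) - (0) = 5*pi*(-6 + pi**2)/81.

5*pi*(-6 + pi**2)/81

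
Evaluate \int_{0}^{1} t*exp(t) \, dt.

1

Integrate by parts once (u = t, dv = exp(t) dt).
An antiderivative is F(t) = (t - 1)*exp(t).
Then F(1) - F(0) = (0) - (-1) = 1.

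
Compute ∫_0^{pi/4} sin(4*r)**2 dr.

pi/8

Use the identity sin^2(4*r) = (1 - cos(8*r))/2.
An antiderivative is F(r) = r/2 - sin(8*r)/16.
Then F(pi/4) - F(0) = (pi/8) - (0) = pi/8.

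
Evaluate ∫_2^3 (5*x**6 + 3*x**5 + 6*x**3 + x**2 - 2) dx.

40006/21

By the power rule, an antiderivative is F(x) = 5*x**7/7 + x**6/2 + 3*x**4/2 + x**3/3 - 2*x.
Then F(3) - F(2) = (14358/7) - (3068/21) = 40006/21.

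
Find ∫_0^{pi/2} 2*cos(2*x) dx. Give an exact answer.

An antiderivative is F(x) = sin(2*x).
Then F(pi/2) - F(0) = (0) - (0) = 0.

0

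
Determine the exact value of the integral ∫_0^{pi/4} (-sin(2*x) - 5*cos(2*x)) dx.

An antiderivative is F(x) = -5*sin(2*x)/2 + cos(2*x)/2.
Then F(pi/4) - F(0) = (-5/2) - (1/2) = -3.

-3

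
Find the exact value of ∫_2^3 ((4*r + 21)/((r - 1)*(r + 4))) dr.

Factor the denominator: r**2 + 3*r - 4 = (r + 4)(r - 1).
Partial fractions: (4*r + 21)/((r - 1)*(r + 4)) = -1/(r + 4) + 5/(r - 1).
An antiderivative is F(r) = 5*log(r - 1) - log(r + 4).
Then F(3) - F(2) = (log(32/7)) - (-log(6)) = -log(7) + log(3) + 6*log(2).

-log(7) + log(3) + 6*log(2)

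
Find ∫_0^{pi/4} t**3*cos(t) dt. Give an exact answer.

Integrate by parts 3 times (u = t^3, dv = cos(t) dt).
An antiderivative is F(t) = t**3*sin(t) + 3*t**2*cos(t) - 6*t*sin(t) - 6*cos(t).
Then F(pi/4) - F(0) = (sqrt(2)*(-384 - 96*pi + pi**3 + 12*pi**2)/128) - (-6) = -3*sqrt(2) - 3*sqrt(2)*pi/4 + sqrt(2)*pi**3/128 + 3*sqrt(2)*pi**2/32 + 6.

-3*sqrt(2) - 3*sqrt(2)*pi/4 + sqrt(2)*pi**3/128 + 3*sqrt(2)*pi**2/32 + 6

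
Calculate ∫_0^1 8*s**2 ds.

Let u = 2*s, so du = 2 ds. When s = 0, u = 0; when s = 1, u = 2.
The integral becomes ∫ u**2 du from 0 to 2, with antiderivative u**3/3.
Back in s: F(s) = 8*s**3/3.
Then F(1) - F(0) = (8/3) - (0) = 8/3.

8/3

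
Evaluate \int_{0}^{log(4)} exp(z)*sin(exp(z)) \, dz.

Let u = exp(z), so du = exp(z) dz. When z = 0, u = 1; when z = log(4), u = 4.
The integral becomes ∫ sin(u) du from 1 to 4, with antiderivative -cos(u).
Back in z: F(z) = -cos(exp(z)).
Then F(log(4)) - F(0) = (-cos(4)) - (-cos(1)) = cos(1) - cos(4).

cos(1) - cos(4)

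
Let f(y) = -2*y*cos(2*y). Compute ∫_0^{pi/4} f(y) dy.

1/2 - pi/4

Integrate by parts once (u = y, dv = -2*cos(2*y) dy).
An antiderivative is F(y) = -y*sin(2*y) - cos(2*y)/2.
Then F(pi/4) - F(0) = (-pi/4) - (-1/2) = 1/2 - pi/4.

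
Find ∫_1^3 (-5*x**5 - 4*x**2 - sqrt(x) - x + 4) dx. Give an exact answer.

-1910/3 - 2*sqrt(3)

By the power rule, an antiderivative is F(x) = -5*x**6/6 - 2*x**(3/2)/3 - 4*x**3/3 - x**2/2 + 4*x.
Then F(3) - F(1) = (-636 - 2*sqrt(3)) - (2/3) = -1910/3 - 2*sqrt(3).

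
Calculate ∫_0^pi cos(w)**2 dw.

Use the identity cos^2(w) = (1 + cos(2*w))/2.
An antiderivative is F(w) = w/2 + sin(2*w)/4.
Then F(pi) - F(0) = (pi/2) - (0) = pi/2.

pi/2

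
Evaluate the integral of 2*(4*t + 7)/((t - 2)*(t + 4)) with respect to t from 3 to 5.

-3*log(7) + 11*log(3)

Factor the denominator: t**2 + 2*t - 8 = (t + 4)(t - 2).
Partial fractions: 2*(4*t + 7)/((t - 2)*(t + 4)) = 3/(t + 4) + 5/(t - 2).
An antiderivative is F(t) = 5*log(t - 2) + 3*log(t + 4).
Then F(5) - F(3) = (11*log(3)) - (3*log(7)) = -3*log(7) + 11*log(3).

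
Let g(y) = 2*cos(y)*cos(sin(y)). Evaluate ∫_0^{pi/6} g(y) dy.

Let u = sin(y), so du = cos(y) dy. When y = 0, u = 0; when y = pi/6, u = 1/2.
The integral becomes 2·∫ cos(u) du from 0 to 1/2, with antiderivative 2*sin(u).
Back in y: F(y) = 2*sin(sin(y)).
Then F(pi/6) - F(0) = (2*sin(1/2)) - (0) = 2*sin(1/2).

2*sin(1/2)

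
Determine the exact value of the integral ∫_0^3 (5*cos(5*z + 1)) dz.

Let u = 5*z + 1, so du = 5 dz. When z = 0, u = 1; when z = 3, u = 16.
The integral becomes ∫ cos(u) du from 1 to 16, with antiderivative sin(u).
Back in z: F(z) = sin(5*z + 1).
Then F(3) - F(0) = (sin(16)) - (sin(1)) = -sin(1) + sin(16).

-sin(1) + sin(16)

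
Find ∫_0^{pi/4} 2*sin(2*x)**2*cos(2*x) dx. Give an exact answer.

Let u = sin(2*x), so du = 2*cos(2*x) dx. When x = 0, u = 0; when x = pi/4, u = 1.
The integral becomes ∫ u**2 du from 0 to 1, with antiderivative u**3/3.
Back in x: F(x) = sin(2*x)**3/3.
Then F(pi/4) - F(0) = (1/3) - (0) = 1/3.

1/3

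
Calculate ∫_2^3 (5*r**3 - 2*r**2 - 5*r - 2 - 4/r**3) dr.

1937/36

By the power rule, an antiderivative is F(r) = 5*r**4/4 - 2*r**3/3 - 5*r**2/2 - 2*r + 2/r**2.
Then F(3) - F(2) = (1979/36) - (7/6) = 1937/36.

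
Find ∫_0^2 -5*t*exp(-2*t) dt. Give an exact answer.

Integrate by parts once (u = t, dv = -5*exp(-2*t) dt).
An antiderivative is F(t) = (10*t + 5)*exp(-2*t)/4.
Then F(2) - F(0) = (25*exp(-4)/4) - (5/4) = -5/4 + 25*exp(-4)/4.

-5/4 + 25*exp(-4)/4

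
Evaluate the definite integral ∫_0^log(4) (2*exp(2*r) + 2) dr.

An antiderivative is F(r) = exp(2*r) + 2*r.
Then F(log(4)) - F(0) = (4*log(2) + 16) - (1) = log(16) + 15.

log(16) + 15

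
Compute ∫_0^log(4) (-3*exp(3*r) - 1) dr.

An antiderivative is F(r) = -exp(3*r) - r.
Then F(log(4)) - F(0) = (-64 - log(4)) - (-1) = -63 - log(4).

-63 - log(4)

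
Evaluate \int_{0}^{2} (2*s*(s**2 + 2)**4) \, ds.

Let u = s**2 + 2, so du = 2*s ds. When s = 0, u = 2; when s = 2, u = 6.
The integral becomes ∫ u**4 du from 2 to 6, with antiderivative u**5/5.
Back in s: F(s) = (s**2 + 2)**5/5.
Then F(2) - F(0) = (7776/5) - (32/5) = 7744/5.

7744/5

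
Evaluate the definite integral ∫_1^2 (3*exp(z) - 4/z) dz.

An antiderivative is F(z) = 3*exp(z) - 4*log(z).
Then F(2) - F(1) = (-log(16) + 3*exp(2)) - (3*exp(1)) = -3*exp(1) - log(16) + 3*exp(2).

-3*exp(1) - log(16) + 3*exp(2)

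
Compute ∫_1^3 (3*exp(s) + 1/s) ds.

-3*exp(1) + log(3) + 3*exp(3)

An antiderivative is F(s) = 3*exp(s) + log(s).
Then F(3) - F(1) = (log(3) + 3*exp(3)) - (3*exp(1)) = -3*exp(1) + log(3) + 3*exp(3).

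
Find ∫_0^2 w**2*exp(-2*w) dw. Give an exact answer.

Integrate by parts twice (u = w^2, dv = exp(-2*w) dw).
An antiderivative is F(w) = (-2*w**2 - 2*w - 1)*exp(-2*w)/4.
Then F(2) - F(0) = (-13*exp(-4)/4) - (-1/4) = (-13 + exp(4))*exp(-4)/4.

(-13 + exp(4))*exp(-4)/4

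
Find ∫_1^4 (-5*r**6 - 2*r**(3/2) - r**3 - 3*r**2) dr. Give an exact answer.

By the power rule, an antiderivative is F(r) = -5*r**7/7 - 4*r**(5/2)/5 - r**4/4 - r**3.
Then F(4) - F(1) = (-414976/35) - (-387/140) = -1659517/140.

-1659517/140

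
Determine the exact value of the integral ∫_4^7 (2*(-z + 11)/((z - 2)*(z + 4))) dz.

-5*log(11) + 3*log(5) + 12*log(2)

Factor the denominator: z**2 + 2*z - 8 = (z + 4)(z - 2).
Partial fractions: 2*(-z + 11)/((z - 2)*(z + 4)) = -5/(z + 4) + 3/(z - 2).
An antiderivative is F(z) = 3*log(z - 2) - 5*log(z + 4).
Then F(7) - F(4) = (-5*log(11) + 3*log(5)) - (-12*log(2)) = -5*log(11) + 3*log(5) + 12*log(2).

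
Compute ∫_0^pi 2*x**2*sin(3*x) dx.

-8/27 + 2*pi**2/3

Integrate by parts twice (u = x^2, dv = 2*sin(3*x) dx).
An antiderivative is F(x) = -2*x**2*cos(3*x)/3 + 4*x*sin(3*x)/9 + 4*cos(3*x)/27.
Then F(pi) - F(0) = (-4/27 + 2*pi**2/3) - (4/27) = -8/27 + 2*pi**2/3.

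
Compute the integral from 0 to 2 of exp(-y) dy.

1 - exp(-2)

An antiderivative is F(y) = -exp(-y).
Then F(2) - F(0) = (-exp(-2)) - (-1) = 1 - exp(-2).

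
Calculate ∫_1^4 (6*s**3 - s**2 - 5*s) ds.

324

By the power rule, an antiderivative is F(s) = 3*s**4/2 - s**3/3 - 5*s**2/2.
Then F(4) - F(1) = (968/3) - (-4/3) = 324.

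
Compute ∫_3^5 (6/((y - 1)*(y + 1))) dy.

log(64/27)

Factor the denominator: y**2 - 1 = (y + 1)(y - 1).
Partial fractions: 6/((y - 1)*(y + 1)) = -3/(y + 1) + 3/(y - 1).
An antiderivative is F(y) = 3*log(y - 1) - 3*log(y + 1).
Then F(5) - F(3) = (log(8/27)) - (-log(8)) = log(64/27).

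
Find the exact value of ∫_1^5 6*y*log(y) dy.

-36 + 75*log(5)

Integrate by parts once (u = ln y, dv = 6*y dy).
An antiderivative is F(y) = 3*y**2*(2*log(y) - 1)/2.
Then F(5) - F(1) = (-75/2 + 75*log(5)) - (-3/2) = -36 + 75*log(5).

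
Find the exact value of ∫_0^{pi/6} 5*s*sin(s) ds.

-5*sqrt(3)*pi/12 + 5/2

Integrate by parts once (u = s, dv = 5*sin(s) ds).
An antiderivative is F(s) = -5*s*cos(s) + 5*sin(s).
Then F(pi/6) - F(0) = (-5*sqrt(3)*pi/12 + 5/2) - (0) = -5*sqrt(3)*pi/12 + 5/2.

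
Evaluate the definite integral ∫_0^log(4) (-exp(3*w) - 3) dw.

-21 - log(64)

An antiderivative is F(w) = -exp(3*w)/3 - 3*w.
Then F(log(4)) - F(0) = (-64/3 - log(64)) - (-1/3) = -21 - log(64).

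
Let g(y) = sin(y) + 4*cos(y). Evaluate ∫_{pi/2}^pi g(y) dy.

-3

An antiderivative is F(y) = 4*sin(y) - cos(y).
Then F(pi) - F(pi/2) = (1) - (4) = -3.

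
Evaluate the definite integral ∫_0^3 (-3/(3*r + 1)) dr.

An antiderivative is F(r) = -log(3*r + 1).
Then F(3) - F(0) = (-log(10)) - (0) = -log(10).

-log(10)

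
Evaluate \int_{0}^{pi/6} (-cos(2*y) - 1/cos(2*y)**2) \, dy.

-3*sqrt(3)/4

An antiderivative is F(y) = -sin(2*y)/2 - tan(2*y)/2.
Then F(pi/6) - F(0) = (-3*sqrt(3)/4) - (0) = -3*sqrt(3)/4.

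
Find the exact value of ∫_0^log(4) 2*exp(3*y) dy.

42

Let u = exp(y), so du = exp(y) dy. When y = 0, u = 1; when y = log(4), u = 4.
The integral becomes 2·∫ u**2 du from 1 to 4, with antiderivative 2*u**3/3.
Back in y: F(y) = 2*exp(3*y)/3.
Then F(log(4)) - F(0) = (128/3) - (2/3) = 42.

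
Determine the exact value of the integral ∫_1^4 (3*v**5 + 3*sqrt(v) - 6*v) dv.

By the power rule, an antiderivative is F(v) = v**6/2 + 2*v**(3/2) - 3*v**2.
Then F(4) - F(1) = (2016) - (-1/2) = 4033/2.

4033/2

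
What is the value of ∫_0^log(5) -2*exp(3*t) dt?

An antiderivative is F(t) = -2*exp(3*t)/3.
Then F(log(5)) - F(0) = (-250/3) - (-2/3) = -248/3.

-248/3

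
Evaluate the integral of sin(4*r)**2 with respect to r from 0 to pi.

Use the identity sin^2(4*r) = (1 - cos(8*r))/2.
An antiderivative is F(r) = r/2 - sin(8*r)/16.
Then F(pi) - F(0) = (pi/2) - (0) = pi/2.

pi/2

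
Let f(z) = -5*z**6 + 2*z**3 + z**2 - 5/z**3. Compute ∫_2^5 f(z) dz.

-15503367/280

By the power rule, an antiderivative is F(z) = -5*z**7/7 + z**4/2 + z**3/3 + 5/(2*z**2).
Then F(5) - F(2) = (-5822177/105) - (-13463/168) = -15503367/280.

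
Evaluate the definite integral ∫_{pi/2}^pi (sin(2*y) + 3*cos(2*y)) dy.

An antiderivative is F(y) = 3*sin(2*y)/2 - cos(2*y)/2.
Then F(pi) - F(pi/2) = (-1/2) - (1/2) = -1.

-1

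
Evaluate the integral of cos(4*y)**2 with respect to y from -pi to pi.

pi

Use the identity cos^2(4*y) = (1 + cos(8*y))/2.
An antiderivative is F(y) = y/2 + sin(8*y)/16.
Then F(pi) - F(-pi) = (pi/2) - (-pi/2) = pi.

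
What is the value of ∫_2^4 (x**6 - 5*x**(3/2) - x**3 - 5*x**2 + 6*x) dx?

By the power rule, an antiderivative is F(x) = x**7/7 - 2*x**(5/2) - x**4/4 - 5*x**3/3 + 3*x**2.
Then F(4) - F(2) = (45232/21) - (272/21 - 8*sqrt(2)) = 8*sqrt(2) + 44960/21.

8*sqrt(2) + 44960/21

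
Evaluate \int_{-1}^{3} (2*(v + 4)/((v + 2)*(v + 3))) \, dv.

-2*log(3) + 4*log(5)

Factor the denominator: v**2 + 5*v + 6 = (v + 3)(v + 2).
Partial fractions: 2*(v + 4)/((v + 2)*(v + 3)) = -2/(v + 3) + 4/(v + 2).
An antiderivative is F(v) = 4*log(v + 2) - 2*log(v + 3).
Then F(3) - F(-1) = (-2*log(3) - 2*log(2) + 4*log(5)) - (-log(4)) = -2*log(3) + 4*log(5).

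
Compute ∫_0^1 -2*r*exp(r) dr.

Integrate by parts once (u = r, dv = -2*exp(r) dr).
An antiderivative is F(r) = (-2*r + 2)*exp(r).
Then F(1) - F(0) = (0) - (2) = -2.

-2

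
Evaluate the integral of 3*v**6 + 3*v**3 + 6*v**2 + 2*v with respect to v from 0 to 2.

By the power rule, an antiderivative is F(v) = 3*v**7/7 + 3*v**4/4 + 2*v**3 + v**2.
Then F(2) - F(0) = (608/7) - (0) = 608/7.

608/7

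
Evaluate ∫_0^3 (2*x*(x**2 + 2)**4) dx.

Let u = x**2 + 2, so du = 2*x dx. When x = 0, u = 2; when x = 3, u = 11.
The integral becomes ∫ u**4 du from 2 to 11, with antiderivative u**5/5.
Back in x: F(x) = (x**2 + 2)**5/5.
Then F(3) - F(0) = (161051/5) - (32/5) = 161019/5.

161019/5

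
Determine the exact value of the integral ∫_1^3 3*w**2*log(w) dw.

Integrate by parts once (u = ln w, dv = 3*w**2 dw).
An antiderivative is F(w) = w**3*(3*log(w) - 1)/3.
Then F(3) - F(1) = (-9 + 27*log(3)) - (-1/3) = -26/3 + 27*log(3).

-26/3 + 27*log(3)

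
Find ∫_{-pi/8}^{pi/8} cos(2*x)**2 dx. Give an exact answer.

Use the identity cos^2(2*x) = (1 + cos(4*x))/2.
An antiderivative is F(x) = x/2 + sin(4*x)/8.
Then F(pi/8) - F(-pi/8) = (1/8 + pi/16) - (-pi/16 - 1/8) = 1/4 + pi/8.

1/4 + pi/8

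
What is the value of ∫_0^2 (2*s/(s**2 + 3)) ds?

Let u = s**2 + 3, so du = 2*s ds. When s = 0, u = 3; when s = 2, u = 7.
The integral becomes ∫ 1/u du from 3 to 7, with antiderivative log(u).
Back in s: F(s) = log(s**2 + 3).
Then F(2) - F(0) = (log(7)) - (log(3)) = log(7/3).

log(7/3)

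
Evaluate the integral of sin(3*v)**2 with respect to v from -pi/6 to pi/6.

pi/6

Use the identity sin^2(3*v) = (1 - cos(6*v))/2.
An antiderivative is F(v) = v/2 - sin(6*v)/12.
Then F(pi/6) - F(-pi/6) = (pi/12) - (-pi/12) = pi/6.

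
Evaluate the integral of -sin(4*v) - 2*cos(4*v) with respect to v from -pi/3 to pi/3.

An antiderivative is F(v) = -sin(4*v)/2 + cos(4*v)/4.
Then F(pi/3) - F(-pi/3) = (-1/8 + sqrt(3)/4) - (-sqrt(3)/4 - 1/8) = sqrt(3)/2.

sqrt(3)/2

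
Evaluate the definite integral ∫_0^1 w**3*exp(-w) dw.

6 - 16*exp(-1)

Integrate by parts 3 times (u = w^3, dv = exp(-w) dw).
An antiderivative is F(w) = (-w**3 - 3*w**2 - 6*w - 6)*exp(-w).
Then F(1) - F(0) = (-16*exp(-1)) - (-6) = 6 - 16*exp(-1).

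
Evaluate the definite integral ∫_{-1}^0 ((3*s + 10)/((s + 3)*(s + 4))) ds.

log(8/3)

Factor the denominator: s**2 + 7*s + 12 = (s + 4)(s + 3).
Partial fractions: (3*s + 10)/((s + 3)*(s + 4)) = 2/(s + 4) + 1/(s + 3).
An antiderivative is F(s) = log(s + 3) + 2*log(s + 4).
Then F(0) - F(-1) = (log(48)) - (log(18)) = log(8/3).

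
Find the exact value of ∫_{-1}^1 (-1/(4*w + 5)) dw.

-log(3)/2

An antiderivative is F(w) = -log(4*w + 5)/4.
Then F(1) - F(-1) = (-log(3)/2) - (0) = -log(3)/2.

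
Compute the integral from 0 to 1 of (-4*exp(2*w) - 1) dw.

An antiderivative is F(w) = -2*exp(2*w) - w.
Then F(1) - F(0) = (-2*exp(2) - 1) - (-2) = 1 - 2*exp(2).

1 - 2*exp(2)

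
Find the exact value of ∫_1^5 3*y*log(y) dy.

-18 + 75*log(5)/2

Integrate by parts once (u = ln y, dv = 3*y dy).
An antiderivative is F(y) = 3*y**2*(2*log(y) - 1)/4.
Then F(5) - F(1) = (-75/4 + 75*log(5)/2) - (-3/4) = -18 + 75*log(5)/2.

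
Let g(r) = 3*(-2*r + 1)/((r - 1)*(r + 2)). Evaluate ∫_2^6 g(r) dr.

Factor the denominator: r**2 + r - 2 = (r + 2)(r - 1).
Partial fractions: 3*(-2*r + 1)/((r - 1)*(r + 2)) = -5/(r + 2) - 1/(r - 1).
An antiderivative is F(r) = -log(r - 1) - 5*log(r + 2).
Then F(6) - F(2) = (-15*log(2) - log(5)) - (-10*log(2)) = -5*log(2) - log(5).

-5*log(2) - log(5)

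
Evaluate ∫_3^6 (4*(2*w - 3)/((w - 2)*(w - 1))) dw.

4*log(2) + 4*log(5)

Factor the denominator: w**2 - 3*w + 2 = (w - 1)(w - 2).
Partial fractions: 4*(2*w - 3)/((w - 2)*(w - 1)) = 4/(w - 1) + 4/(w - 2).
An antiderivative is F(w) = 4*log(w - 2) + 4*log(w - 1).
Then F(6) - F(3) = (8*log(2) + 4*log(5)) - (log(16)) = 4*log(2) + 4*log(5).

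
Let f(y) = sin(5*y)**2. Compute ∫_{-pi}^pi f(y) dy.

Use the identity sin^2(5*y) = (1 - cos(10*y))/2.
An antiderivative is F(y) = y/2 - sin(10*y)/20.
Then F(pi) - F(-pi) = (pi/2) - (-pi/2) = pi.

pi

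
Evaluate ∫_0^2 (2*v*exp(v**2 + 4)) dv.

Let u = v**2 + 4, so du = 2*v dv. When v = 0, u = 4; when v = 2, u = 8.
The integral becomes ∫ exp(u) du from 4 to 8, with antiderivative exp(u).
Back in v: F(v) = exp(v**2 + 4).
Then F(2) - F(0) = (exp(8)) - (exp(4)) = -exp(4) + exp(8).

-exp(4) + exp(8)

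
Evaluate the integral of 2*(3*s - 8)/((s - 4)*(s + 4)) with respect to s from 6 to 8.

-5*log(5) + 6*log(2) + 5*log(3)

Factor the denominator: s**2 - 16 = (s + 4)(s - 4).
Partial fractions: 2*(3*s - 8)/((s - 4)*(s + 4)) = 5/(s + 4) + 1/(s - 4).
An antiderivative is F(s) = log(s - 4) + 5*log(s + 4).
Then F(8) - F(6) = (5*log(3) + 12*log(2)) - (6*log(2) + 5*log(5)) = -5*log(5) + 6*log(2) + 5*log(3).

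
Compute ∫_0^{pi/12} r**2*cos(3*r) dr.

Integrate by parts twice (u = r^2, dv = cos(3*r) dr).
An antiderivative is F(r) = r**2*sin(3*r)/3 + 2*r*cos(3*r)/9 - 2*sin(3*r)/27.
Then F(pi/12) - F(0) = (sqrt(2)*(-32 + pi**2 + 8*pi)/864) - (0) = sqrt(2)*(-32 + pi**2 + 8*pi)/864.

sqrt(2)*(-32 + pi**2 + 8*pi)/864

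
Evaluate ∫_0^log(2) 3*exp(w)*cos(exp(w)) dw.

-3*sin(1) + 3*sin(2)

Let u = exp(w), so du = exp(w) dw. When w = 0, u = 1; when w = log(2), u = 2.
The integral becomes 3·∫ cos(u) du from 1 to 2, with antiderivative 3*sin(u).
Back in w: F(w) = 3*sin(exp(w)).
Then F(log(2)) - F(0) = (3*sin(2)) - (3*sin(1)) = -3*sin(1) + 3*sin(2).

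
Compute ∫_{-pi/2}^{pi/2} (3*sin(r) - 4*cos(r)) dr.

-8

An antiderivative is F(r) = -4*sin(r) - 3*cos(r).
Then F(pi/2) - F(-pi/2) = (-4) - (4) = -8.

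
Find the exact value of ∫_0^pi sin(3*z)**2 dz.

pi/2

Use the identity sin^2(3*z) = (1 - cos(6*z))/2.
An antiderivative is F(z) = z/2 - sin(6*z)/12.
Then F(pi) - F(0) = (pi/2) - (0) = pi/2.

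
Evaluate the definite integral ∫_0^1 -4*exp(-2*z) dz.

An antiderivative is F(z) = 2*exp(-2*z).
Then F(1) - F(0) = (2*exp(-2)) - (2) = -2 + 2*exp(-2).

-2 + 2*exp(-2)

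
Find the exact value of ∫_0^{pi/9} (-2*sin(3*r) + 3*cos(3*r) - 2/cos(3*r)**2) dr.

An antiderivative is F(r) = sin(3*r) + 2*cos(3*r)/3 - 2*tan(3*r)/3.
Then F(pi/9) - F(0) = (1/3 - sqrt(3)/6) - (2/3) = -1/3 - sqrt(3)/6.

-1/3 - sqrt(3)/6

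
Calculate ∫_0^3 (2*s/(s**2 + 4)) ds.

log(13/4)

Let u = s**2 + 4, so du = 2*s ds. When s = 0, u = 4; when s = 3, u = 13.
The integral becomes ∫ 1/u du from 4 to 13, with antiderivative log(u).
Back in s: F(s) = log(s**2 + 4).
Then F(3) - F(0) = (log(13)) - (log(4)) = log(13/4).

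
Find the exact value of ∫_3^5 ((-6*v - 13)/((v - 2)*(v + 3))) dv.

Factor the denominator: v**2 + v - 6 = (v + 3)(v - 2).
Partial fractions: (-6*v - 13)/((v - 2)*(v + 3)) = -1/(v + 3) - 5/(v - 2).
An antiderivative is F(v) = -5*log(v - 2) - log(v + 3).
Then F(5) - F(3) = (-5*log(3) - 3*log(2)) - (-log(6)) = -4*log(3) - 2*log(2).

-4*log(3) - 2*log(2)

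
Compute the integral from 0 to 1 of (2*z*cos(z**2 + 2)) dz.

Let u = z**2 + 2, so du = 2*z dz. When z = 0, u = 2; when z = 1, u = 3.
The integral becomes ∫ cos(u) du from 2 to 3, with antiderivative sin(u).
Back in z: F(z) = sin(z**2 + 2).
Then F(1) - F(0) = (sin(3)) - (sin(2)) = -sin(2) + sin(3).

-sin(2) + sin(3)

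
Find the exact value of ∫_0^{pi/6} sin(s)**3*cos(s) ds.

Let u = sin(s), so du = cos(s) ds. When s = 0, u = 0; when s = pi/6, u = 1/2.
The integral becomes ∫ u**3 du from 0 to 1/2, with antiderivative u**4/4.
Back in s: F(s) = sin(s)**4/4.
Then F(pi/6) - F(0) = (1/64) - (0) = 1/64.

1/64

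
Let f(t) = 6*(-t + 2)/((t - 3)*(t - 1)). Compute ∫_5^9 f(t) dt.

-3*log(3) - 3*log(2)

Factor the denominator: t**2 - 4*t + 3 = (t - 1)(t - 3).
Partial fractions: 6*(-t + 2)/((t - 3)*(t - 1)) = -3/(t - 1) - 3/(t - 3).
An antiderivative is F(t) = -3*log(t - 3) - 3*log(t - 1).
Then F(9) - F(5) = (-12*log(2) - 3*log(3)) - (-9*log(2)) = -3*log(3) - 3*log(2).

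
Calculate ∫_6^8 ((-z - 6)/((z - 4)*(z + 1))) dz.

Factor the denominator: z**2 - 3*z - 4 = (z + 1)(z - 4).
Partial fractions: (-z - 6)/((z - 4)*(z + 1)) = 1/(z + 1) - 2/(z - 4).
An antiderivative is F(z) = -2*log(z - 4) + log(z + 1).
Then F(8) - F(6) = (log(9/16)) - (log(7/4)) = log(9/28).

log(9/28)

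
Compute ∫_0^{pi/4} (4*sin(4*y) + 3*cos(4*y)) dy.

An antiderivative is F(y) = 3*sin(4*y)/4 - cos(4*y).
Then F(pi/4) - F(0) = (1) - (-1) = 2.

2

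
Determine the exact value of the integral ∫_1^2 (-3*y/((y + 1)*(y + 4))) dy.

-5*log(2) - 3*log(3) + 4*log(5)

Factor the denominator: y**2 + 5*y + 4 = (y + 4)(y + 1).
Partial fractions: -3*y/((y + 1)*(y + 4)) = -4/(y + 4) + 1/(y + 1).
An antiderivative is F(y) = log(y + 1) - 4*log(y + 4).
Then F(2) - F(1) = (-3*log(3) - 4*log(2)) - (-4*log(5) + log(2)) = -5*log(2) - 3*log(3) + 4*log(5).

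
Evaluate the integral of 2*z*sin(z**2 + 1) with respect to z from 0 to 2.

Let u = z**2 + 1, so du = 2*z dz. When z = 0, u = 1; when z = 2, u = 5.
The integral becomes ∫ sin(u) du from 1 to 5, with antiderivative -cos(u).
Back in z: F(z) = -cos(z**2 + 1).
Then F(2) - F(0) = (-cos(5)) - (-cos(1)) = -cos(5) + cos(1).

-cos(5) + cos(1)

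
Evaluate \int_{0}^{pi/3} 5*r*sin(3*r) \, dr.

Integrate by parts once (u = r, dv = 5*sin(3*r) dr).
An antiderivative is F(r) = -5*r*cos(3*r)/3 + 5*sin(3*r)/9.
Then F(pi/3) - F(0) = (5*pi/9) - (0) = 5*pi/9.

5*pi/9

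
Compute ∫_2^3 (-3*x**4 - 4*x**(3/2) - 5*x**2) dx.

-2374/15 - 72*sqrt(3)/5 + 32*sqrt(2)/5

By the power rule, an antiderivative is F(x) = -8*x**(5/2)/5 - 3*x**5/5 - 5*x**3/3.
Then F(3) - F(2) = (-954/5 - 72*sqrt(3)/5) - (-488/15 - 32*sqrt(2)/5) = -2374/15 - 72*sqrt(3)/5 + 32*sqrt(2)/5.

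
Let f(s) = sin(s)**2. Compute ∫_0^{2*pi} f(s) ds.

Use the identity sin^2(s) = (1 - cos(2*s))/2.
An antiderivative is F(s) = s/2 - sin(2*s)/4.
Then F(2*pi) - F(0) = (pi) - (0) = pi.

pi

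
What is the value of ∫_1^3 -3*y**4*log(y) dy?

Integrate by parts once (u = ln y, dv = -3*y**4 dy).
An antiderivative is F(y) = -3*y**5*(5*log(y) - 1)/25.
Then F(3) - F(1) = (729/25 - 729*log(3)/5) - (3/25) = 726/25 - 729*log(3)/5.

726/25 - 729*log(3)/5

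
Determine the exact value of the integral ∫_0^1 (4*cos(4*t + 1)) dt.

sin(5) - sin(1)

Let u = 4*t + 1, so du = 4 dt. When t = 0, u = 1; when t = 1, u = 5.
The integral becomes ∫ cos(u) du from 1 to 5, with antiderivative sin(u).
Back in t: F(t) = sin(4*t + 1).
Then F(1) - F(0) = (sin(5)) - (sin(1)) = sin(5) - sin(1).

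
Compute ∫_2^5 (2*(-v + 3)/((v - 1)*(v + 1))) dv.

0

Factor the denominator: v**2 - 1 = (v + 1)(v - 1).
Partial fractions: 2*(-v + 3)/((v - 1)*(v + 1)) = -4/(v + 1) + 2/(v - 1).
An antiderivative is F(v) = 2*log(v - 1) - 4*log(v + 1).
Then F(5) - F(2) = (-log(81)) - (-log(81)) = 0.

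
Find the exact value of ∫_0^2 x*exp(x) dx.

Integrate by parts once (u = x, dv = exp(x) dx).
An antiderivative is F(x) = (x - 1)*exp(x).
Then F(2) - F(0) = (exp(2)) - (-1) = 1 + exp(2).

1 + exp(2)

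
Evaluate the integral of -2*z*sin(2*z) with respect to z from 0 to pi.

pi

Integrate by parts once (u = z, dv = -2*sin(2*z) dz).
An antiderivative is F(z) = z*cos(2*z) - sin(2*z)/2.
Then F(pi) - F(0) = (pi) - (0) = pi.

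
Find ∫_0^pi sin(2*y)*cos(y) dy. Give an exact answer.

4/3

Use the identity sin(2*y)cos(y) = [sin(3*y) + sin(y)]/2.
An antiderivative is F(y) = -cos(y)/2 - cos(3*y)/6.
Then F(pi) - F(0) = (2/3) - (-2/3) = 4/3.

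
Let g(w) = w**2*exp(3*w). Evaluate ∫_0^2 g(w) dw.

-2/27 + 26*exp(6)/27

Integrate by parts twice (u = w^2, dv = exp(3*w) dw).
An antiderivative is F(w) = (9*w**2 - 6*w + 2)*exp(3*w)/27.
Then F(2) - F(0) = (26*exp(6)/27) - (2/27) = -2/27 + 26*exp(6)/27.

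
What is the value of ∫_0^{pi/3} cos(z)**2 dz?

Use the identity cos^2(z) = (1 + cos(2*z))/2.
An antiderivative is F(z) = z/2 + sin(2*z)/4.
Then F(pi/3) - F(0) = (sqrt(3)/8 + pi/6) - (0) = sqrt(3)/8 + pi/6.

sqrt(3)/8 + pi/6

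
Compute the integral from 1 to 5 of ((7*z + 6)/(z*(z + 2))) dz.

Factor the denominator: z**2 + 2*z = (z + 2)z.
Partial fractions: (7*z + 6)/(z*(z + 2)) = 4/(z + 2) + 3/z.
An antiderivative is F(z) = 3*log(z) + 4*log(z + 2).
Then F(5) - F(1) = (3*log(5) + 4*log(7)) - (log(81)) = -4*log(3) + 3*log(5) + 4*log(7).

-4*log(3) + 3*log(5) + 4*log(7)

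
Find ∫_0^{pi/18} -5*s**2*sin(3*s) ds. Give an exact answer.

Integrate by parts twice (u = s^2, dv = -5*sin(3*s) ds).
An antiderivative is F(s) = 5*s**2*cos(3*s)/3 - 10*s*sin(3*s)/9 - 10*cos(3*s)/27.
Then F(pi/18) - F(0) = (-5*sqrt(3)/27 - 5*pi/162 + 5*sqrt(3)*pi**2/1944) - (-10/27) = -5*sqrt(3)/27 - 5*pi/162 + 5*sqrt(3)*pi**2/1944 + 10/27.

-5*sqrt(3)/27 - 5*pi/162 + 5*sqrt(3)*pi**2/1944 + 10/27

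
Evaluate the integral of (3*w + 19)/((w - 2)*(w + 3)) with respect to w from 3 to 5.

Factor the denominator: w**2 + w - 6 = (w + 3)(w - 2).
Partial fractions: (3*w + 19)/((w - 2)*(w + 3)) = -2/(w + 3) + 5/(w - 2).
An antiderivative is F(w) = 5*log(w - 2) - 2*log(w + 3).
Then F(5) - F(3) = (-6*log(2) + 5*log(3)) - (-log(36)) = -4*log(2) + 7*log(3).

-4*log(2) + 7*log(3)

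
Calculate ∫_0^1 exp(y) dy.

An antiderivative is F(y) = exp(y).
Then F(1) - F(0) = (E) - (1) = -1 + E.

-1 + E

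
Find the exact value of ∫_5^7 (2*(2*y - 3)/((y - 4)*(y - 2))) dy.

Factor the denominator: y**2 - 6*y + 8 = (y - 2)(y - 4).
Partial fractions: 2*(2*y - 3)/((y - 4)*(y - 2)) = -1/(y - 2) + 5/(y - 4).
An antiderivative is F(y) = 5*log(y - 4) - log(y - 2).
Then F(7) - F(5) = (-log(5) + 5*log(3)) - (-log(3)) = -log(5) + 6*log(3).

-log(5) + 6*log(3)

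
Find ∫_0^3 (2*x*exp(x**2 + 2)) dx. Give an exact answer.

Let u = x**2 + 2, so du = 2*x dx. When x = 0, u = 2; when x = 3, u = 11.
The integral becomes ∫ exp(u) du from 2 to 11, with antiderivative exp(u).
Back in x: F(x) = exp(x**2 + 2).
Then F(3) - F(0) = (exp(11)) - (exp(2)) = -exp(2) + exp(11).

-exp(2) + exp(11)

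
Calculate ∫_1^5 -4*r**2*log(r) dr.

Integrate by parts once (u = ln r, dv = -4*r**2 dr).
An antiderivative is F(r) = -4*r**3*(3*log(r) - 1)/9.
Then F(5) - F(1) = (500/9 - 500*log(5)/3) - (4/9) = 496/9 - 500*log(5)/3.

496/9 - 500*log(5)/3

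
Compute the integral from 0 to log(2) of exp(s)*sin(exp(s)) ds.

Let u = exp(s), so du = exp(s) ds. When s = 0, u = 1; when s = log(2), u = 2.
The integral becomes ∫ sin(u) du from 1 to 2, with antiderivative -cos(u).
Back in s: F(s) = -cos(exp(s)).
Then F(log(2)) - F(0) = (-cos(2)) - (-cos(1)) = -cos(2) + cos(1).

-cos(2) + cos(1)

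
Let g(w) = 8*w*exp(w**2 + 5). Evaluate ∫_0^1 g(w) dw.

-4*(1 - exp(1))*exp(5)

Let u = w**2 + 5, so du = 2*w dw. When w = 0, u = 5; when w = 1, u = 6.
The integral becomes 4·∫ exp(u) du from 5 to 6, with antiderivative 4*exp(u).
Back in w: F(w) = 4*exp(w**2 + 5).
Then F(1) - F(0) = (4*exp(6)) - (4*exp(5)) = -4*(1 - exp(1))*exp(5).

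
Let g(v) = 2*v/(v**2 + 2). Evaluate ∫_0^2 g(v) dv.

Let u = v**2 + 2, so du = 2*v dv. When v = 0, u = 2; when v = 2, u = 6.
The integral becomes ∫ 1/u du from 2 to 6, with antiderivative log(u).
Back in v: F(v) = log(v**2 + 2).
Then F(2) - F(0) = (log(6)) - (log(2)) = log(3).

log(3)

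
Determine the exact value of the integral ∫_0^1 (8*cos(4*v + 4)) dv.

-2*sin(4) + 2*sin(8)

Let u = 4*v + 4, so du = 4 dv. When v = 0, u = 4; when v = 1, u = 8.
The integral becomes 2·∫ cos(u) du from 4 to 8, with antiderivative 2*sin(u).
Back in v: F(v) = 2*sin(4*v + 4).
Then F(1) - F(0) = (2*sin(8)) - (2*sin(4)) = -2*sin(4) + 2*sin(8).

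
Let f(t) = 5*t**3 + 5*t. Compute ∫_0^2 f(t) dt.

30

By the power rule, an antiderivative is F(t) = 5*t**4/4 + 5*t**2/2.
Then F(2) - F(0) = (30) - (0) = 30.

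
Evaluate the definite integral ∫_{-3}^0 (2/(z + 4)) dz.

An antiderivative is F(z) = 2*log(z + 4).
Then F(0) - F(-3) = (log(16)) - (0) = log(16).

log(16)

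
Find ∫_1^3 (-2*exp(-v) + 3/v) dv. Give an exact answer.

-2*exp(-1) + 2*exp(-3) + 3*log(3)

An antiderivative is F(v) = 3*log(v) + 2*exp(-v).
Then F(3) - F(1) = (2*exp(-3) + 3*log(3)) - (2*exp(-1)) = -2*exp(-1) + 2*exp(-3) + 3*log(3).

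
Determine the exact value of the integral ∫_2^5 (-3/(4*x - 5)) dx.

An antiderivative is F(x) = -3*log(4*x - 5)/4.
Then F(5) - F(2) = (-3*log(15)/4) - (-3*log(3)/4) = -3*log(5)/4.

-3*log(5)/4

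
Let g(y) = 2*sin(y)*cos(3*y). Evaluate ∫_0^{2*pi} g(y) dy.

0

Use the identity sin(y)cos(3*y) = [sin(4*y) + sin(-2*y)]/2.
An antiderivative is F(y) = cos(2*y)/2 - cos(4*y)/4.
Then F(2*pi) - F(0) = (1/4) - (1/4) = 0.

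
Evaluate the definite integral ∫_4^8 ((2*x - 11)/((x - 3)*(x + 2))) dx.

Factor the denominator: x**2 - x - 6 = (x + 2)(x - 3).
Partial fractions: (2*x - 11)/((x - 3)*(x + 2)) = 3/(x + 2) - 1/(x - 3).
An antiderivative is F(x) = -log(x - 3) + 3*log(x + 2).
Then F(8) - F(4) = (3*log(2) + 2*log(5)) - (3*log(2) + 3*log(3)) = log(25/27).

log(25/27)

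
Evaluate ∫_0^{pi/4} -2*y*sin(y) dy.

sqrt(2)*(-4 + pi)/4

Integrate by parts once (u = y, dv = -2*sin(y) dy).
An antiderivative is F(y) = 2*y*cos(y) - 2*sin(y).
Then F(pi/4) - F(0) = (sqrt(2)*(-4 + pi)/4) - (0) = sqrt(2)*(-4 + pi)/4.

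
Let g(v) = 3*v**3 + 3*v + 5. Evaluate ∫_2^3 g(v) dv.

245/4

By the power rule, an antiderivative is F(v) = 3*v**4/4 + 3*v**2/2 + 5*v.
Then F(3) - F(2) = (357/4) - (28) = 245/4.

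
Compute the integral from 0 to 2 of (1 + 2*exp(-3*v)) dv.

An antiderivative is F(v) = v - 2*exp(-3*v)/3.
Then F(2) - F(0) = (2 - 2*exp(-6)/3) - (-2/3) = 8/3 - 2*exp(-6)/3.

8/3 - 2*exp(-6)/3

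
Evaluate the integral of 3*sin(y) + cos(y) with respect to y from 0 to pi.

6

An antiderivative is F(y) = sin(y) - 3*cos(y).
Then F(pi) - F(0) = (3) - (-3) = 6.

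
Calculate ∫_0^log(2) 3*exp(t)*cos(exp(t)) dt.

-3*sin(1) + 3*sin(2)

Let u = exp(t), so du = exp(t) dt. When t = 0, u = 1; when t = log(2), u = 2.
The integral becomes 3·∫ cos(u) du from 1 to 2, with antiderivative 3*sin(u).
Back in t: F(t) = 3*sin(exp(t)).
Then F(log(2)) - F(0) = (3*sin(2)) - (3*sin(1)) = -3*sin(1) + 3*sin(2).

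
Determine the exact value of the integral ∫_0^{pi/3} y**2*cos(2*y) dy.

-pi/12 - sqrt(3)/8 + sqrt(3)*pi**2/36

Integrate by parts twice (u = y^2, dv = cos(2*y) dy).
An antiderivative is F(y) = y**2*sin(2*y)/2 + y*cos(2*y)/2 - sin(2*y)/4.
Then F(pi/3) - F(0) = (-pi/12 - sqrt(3)/8 + sqrt(3)*pi**2/36) - (0) = -pi/12 - sqrt(3)/8 + sqrt(3)*pi**2/36.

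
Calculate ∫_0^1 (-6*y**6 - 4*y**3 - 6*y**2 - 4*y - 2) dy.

By the power rule, an antiderivative is F(y) = -6*y**7/7 - y**4 - 2*y**3 - 2*y**2 - 2*y.
Then F(1) - F(0) = (-55/7) - (0) = -55/7.

-55/7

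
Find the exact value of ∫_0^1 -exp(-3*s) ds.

An antiderivative is F(s) = exp(-3*s)/3.
Then F(1) - F(0) = (exp(-3)/3) - (1/3) = (1 - exp(3))*exp(-3)/3.

(1 - exp(3))*exp(-3)/3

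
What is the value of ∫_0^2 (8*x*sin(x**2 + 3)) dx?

Let u = x**2 + 3, so du = 2*x dx. When x = 0, u = 3; when x = 2, u = 7.
The integral becomes 4·∫ sin(u) du from 3 to 7, with antiderivative -4*cos(u).
Back in x: F(x) = -4*cos(x**2 + 3).
Then F(2) - F(0) = (-4*cos(7)) - (-4*cos(3)) = 4*cos(3) - 4*cos(7).

4*cos(3) - 4*cos(7)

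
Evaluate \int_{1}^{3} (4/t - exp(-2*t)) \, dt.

(-exp(4) + 1 + 8*exp(6)*log(3))*exp(-6)/2

An antiderivative is F(t) = 4*log(t) + exp(-2*t)/2.
Then F(3) - F(1) = (exp(-6)/2 + 4*log(3)) - (exp(-2)/2) = (-exp(4) + 1 + 8*exp(6)*log(3))*exp(-6)/2.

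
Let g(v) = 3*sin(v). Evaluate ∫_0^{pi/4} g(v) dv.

3 - 3*sqrt(2)/2

An antiderivative is F(v) = -3*cos(v).
Then F(pi/4) - F(0) = (-3*sqrt(2)/2) - (-3) = 3 - 3*sqrt(2)/2.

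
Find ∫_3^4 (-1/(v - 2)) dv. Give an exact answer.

An antiderivative is F(v) = -log(v - 2).
Then F(4) - F(3) = (-log(2)) - (0) = -log(2).

-log(2)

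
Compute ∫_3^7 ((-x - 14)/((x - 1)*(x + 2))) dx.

-4*log(5) + 3*log(3)

Factor the denominator: x**2 + x - 2 = (x + 2)(x - 1).
Partial fractions: (-x - 14)/((x - 1)*(x + 2)) = 4/(x + 2) - 5/(x - 1).
An antiderivative is F(x) = -5*log(x - 1) + 4*log(x + 2).
Then F(7) - F(3) = (log(27/32)) - (-5*log(2) + 4*log(5)) = -4*log(5) + 3*log(3).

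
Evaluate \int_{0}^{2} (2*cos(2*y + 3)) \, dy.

Let u = 2*y + 3, so du = 2 dy. When y = 0, u = 3; when y = 2, u = 7.
The integral becomes ∫ cos(u) du from 3 to 7, with antiderivative sin(u).
Back in y: F(y) = sin(2*y + 3).
Then F(2) - F(0) = (sin(7)) - (sin(3)) = -sin(3) + sin(7).

-sin(3) + sin(7)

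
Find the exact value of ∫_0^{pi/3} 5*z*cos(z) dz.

Integrate by parts once (u = z, dv = 5*cos(z) dz).
An antiderivative is F(z) = 5*z*sin(z) + 5*cos(z).
Then F(pi/3) - F(0) = (5/2 + 5*sqrt(3)*pi/6) - (5) = -5/2 + 5*sqrt(3)*pi/6.

-5/2 + 5*sqrt(3)*pi/6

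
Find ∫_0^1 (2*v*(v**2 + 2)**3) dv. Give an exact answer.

65/4

Let u = v**2 + 2, so du = 2*v dv. When v = 0, u = 2; when v = 1, u = 3.
The integral becomes ∫ u**3 du from 2 to 3, with antiderivative u**4/4.
Back in v: F(v) = (v**2 + 2)**4/4.
Then F(1) - F(0) = (81/4) - (4) = 65/4.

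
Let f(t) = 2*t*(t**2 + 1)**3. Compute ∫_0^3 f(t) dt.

Let u = t**2 + 1, so du = 2*t dt. When t = 0, u = 1; when t = 3, u = 10.
The integral becomes ∫ u**3 du from 1 to 10, with antiderivative u**4/4.
Back in t: F(t) = (t**2 + 1)**4/4.
Then F(3) - F(0) = (2500) - (1/4) = 9999/4.

9999/4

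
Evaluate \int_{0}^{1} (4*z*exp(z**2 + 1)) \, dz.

Let u = z**2 + 1, so du = 2*z dz. When z = 0, u = 1; when z = 1, u = 2.
The integral becomes 2·∫ exp(u) du from 1 to 2, with antiderivative 2*exp(u).
Back in z: F(z) = 2*exp(z**2 + 1).
Then F(1) - F(0) = (2*exp(2)) - (2*exp(1)) = 2*exp(1)*(-1 + exp(1)).

2*E*(-1 + E)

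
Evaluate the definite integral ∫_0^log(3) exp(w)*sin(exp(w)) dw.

Let u = exp(w), so du = exp(w) dw. When w = 0, u = 1; when w = log(3), u = 3.
The integral becomes ∫ sin(u) du from 1 to 3, with antiderivative -cos(u).
Back in w: F(w) = -cos(exp(w)).
Then F(log(3)) - F(0) = (-cos(3)) - (-cos(1)) = cos(1) - cos(3).

cos(1) - cos(3)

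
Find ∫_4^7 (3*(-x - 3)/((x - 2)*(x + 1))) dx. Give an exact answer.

-7*log(5) + 11*log(2)

Factor the denominator: x**2 - x - 2 = (x + 1)(x - 2).
Partial fractions: 3*(-x - 3)/((x - 2)*(x + 1)) = 2/(x + 1) - 5/(x - 2).
An antiderivative is F(x) = -5*log(x - 2) + 2*log(x + 1).
Then F(7) - F(4) = (-5*log(5) + 6*log(2)) - (log(25/32)) = -7*log(5) + 11*log(2).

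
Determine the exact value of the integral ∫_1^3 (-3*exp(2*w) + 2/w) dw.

An antiderivative is F(w) = -3*exp(2*w)/2 + 2*log(w).
Then F(3) - F(1) = (-3*exp(6)/2 + log(9)) - (-3*exp(2)/2) = -3*exp(6)/2 + log(9) + 3*exp(2)/2.

-3*exp(6)/2 + log(9) + 3*exp(2)/2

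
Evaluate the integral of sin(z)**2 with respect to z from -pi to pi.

pi

Use the identity sin^2(z) = (1 - cos(2*z))/2.
An antiderivative is F(z) = z/2 - sin(2*z)/4.
Then F(pi) - F(-pi) = (pi/2) - (-pi/2) = pi.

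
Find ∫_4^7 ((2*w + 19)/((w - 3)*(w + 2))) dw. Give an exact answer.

-3*log(3) + 13*log(2)

Factor the denominator: w**2 - w - 6 = (w + 2)(w - 3).
Partial fractions: (2*w + 19)/((w - 3)*(w + 2)) = -3/(w + 2) + 5/(w - 3).
An antiderivative is F(w) = 5*log(w - 3) - 3*log(w + 2).
Then F(7) - F(4) = (-6*log(3) + 10*log(2)) - (-3*log(3) - 3*log(2)) = -3*log(3) + 13*log(2).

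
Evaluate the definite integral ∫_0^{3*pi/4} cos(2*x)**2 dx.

Use the identity cos^2(2*x) = (1 + cos(4*x))/2.
An antiderivative is F(x) = x/2 + sin(4*x)/8.
Then F(3*pi/4) - F(0) = (3*pi/8) - (0) = 3*pi/8.

3*pi/8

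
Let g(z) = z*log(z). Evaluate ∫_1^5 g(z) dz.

-6 + 25*log(5)/2

Integrate by parts once (u = ln z, dv = z dz).
An antiderivative is F(z) = z**2*(2*log(z) - 1)/4.
Then F(5) - F(1) = (-25/4 + 25*log(5)/2) - (-1/4) = -6 + 25*log(5)/2.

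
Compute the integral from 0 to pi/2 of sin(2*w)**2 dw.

pi/4

Use the identity sin^2(2*w) = (1 - cos(4*w))/2.
An antiderivative is F(w) = w/2 - sin(4*w)/8.
Then F(pi/2) - F(0) = (pi/4) - (0) = pi/4.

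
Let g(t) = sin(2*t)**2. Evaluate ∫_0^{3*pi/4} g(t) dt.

3*pi/8

Use the identity sin^2(2*t) = (1 - cos(4*t))/2.
An antiderivative is F(t) = t/2 - sin(4*t)/8.
Then F(3*pi/4) - F(0) = (3*pi/8) - (0) = 3*pi/8.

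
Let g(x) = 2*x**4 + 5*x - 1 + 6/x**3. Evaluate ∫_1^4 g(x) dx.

35721/80

By the power rule, an antiderivative is F(x) = 2*x**5/5 + 5*x**2/2 - x - 3/x**2.
Then F(4) - F(1) = (35633/80) - (-11/10) = 35721/80.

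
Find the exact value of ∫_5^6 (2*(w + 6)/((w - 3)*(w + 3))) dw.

Factor the denominator: w**2 - 9 = (w + 3)(w - 3).
Partial fractions: 2*(w + 6)/((w - 3)*(w + 3)) = -1/(w + 3) + 3/(w - 3).
An antiderivative is F(w) = 3*log(w - 3) - log(w + 3).
Then F(6) - F(5) = (log(3)) - (0) = log(3).

log(3)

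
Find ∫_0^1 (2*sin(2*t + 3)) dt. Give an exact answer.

Let u = 2*t + 3, so du = 2 dt. When t = 0, u = 3; when t = 1, u = 5.
The integral becomes ∫ sin(u) du from 3 to 5, with antiderivative -cos(u).
Back in t: F(t) = -cos(2*t + 3).
Then F(1) - F(0) = (-cos(5)) - (-cos(3)) = cos(3) - cos(5).

cos(3) - cos(5)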